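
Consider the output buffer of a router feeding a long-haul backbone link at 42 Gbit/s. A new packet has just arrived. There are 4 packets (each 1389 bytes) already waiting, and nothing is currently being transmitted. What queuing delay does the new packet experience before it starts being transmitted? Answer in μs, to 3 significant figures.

1.06 μs

Each queued packet: L/R = 11112/42000000000 = 0.264571 μs.
4 queued → 1.05829 μs.
Queuing delay = 1.06 μs.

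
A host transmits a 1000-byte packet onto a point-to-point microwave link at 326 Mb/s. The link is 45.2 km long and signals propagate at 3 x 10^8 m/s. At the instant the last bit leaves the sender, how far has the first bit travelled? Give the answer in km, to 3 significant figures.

t_tx = L/R = 8000/326000000 = 2.45399e-05 s.
Distance = s × t_tx = 300000000 × 2.45399e-05 = 7.36 km.

7.36 km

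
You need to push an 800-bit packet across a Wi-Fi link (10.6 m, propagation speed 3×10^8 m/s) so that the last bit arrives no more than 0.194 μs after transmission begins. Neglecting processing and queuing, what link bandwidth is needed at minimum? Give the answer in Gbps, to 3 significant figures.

Propagation delay = 10.6 / 300000000 = 0.0353333 μs.
Transmission budget = 0.194 − 0.0353333 = 0.158667 μs.
R ≥ L / t_tx = 800 bits / 1.58667e-07 s = 5.04 Gbps.

5.04 Gbps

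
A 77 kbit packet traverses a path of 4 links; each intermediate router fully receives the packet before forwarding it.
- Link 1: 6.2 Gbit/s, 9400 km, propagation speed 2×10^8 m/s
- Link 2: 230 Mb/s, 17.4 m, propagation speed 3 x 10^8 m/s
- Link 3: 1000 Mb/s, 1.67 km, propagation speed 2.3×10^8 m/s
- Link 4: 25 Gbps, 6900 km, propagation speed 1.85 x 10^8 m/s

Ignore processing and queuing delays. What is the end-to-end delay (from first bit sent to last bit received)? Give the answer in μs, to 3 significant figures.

L = 77000 bits.
Transmission delays (L/R per hop): 12.4194, 334.783, 77, 3.08 μs; sum = 427.282 μs.
Propagation delays (d/s per hop): 47000, 0.058, 7.26087, 37297.3 μs; sum = 84304.6 μs.
End-to-end = 84700 μs.

84700 μs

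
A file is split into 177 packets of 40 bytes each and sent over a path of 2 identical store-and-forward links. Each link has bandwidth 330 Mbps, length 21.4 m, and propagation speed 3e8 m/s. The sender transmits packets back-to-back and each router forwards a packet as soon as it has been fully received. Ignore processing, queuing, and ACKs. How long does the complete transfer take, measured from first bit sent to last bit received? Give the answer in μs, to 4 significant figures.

Per-hop transmission t_tx = L/R = 320/330000000 = 0.969697 μs.
Per-hop propagation t_prop = 21.4/300000000 = 0.0713333 μs.
Pipeline fill: first packet needs 2·t_tx to clear all hops; remaining 176 packets each add one t_tx.
Total = (2+177-1)·t_tx + 2·t_prop = 178·0.969697 + 2·0.0713333 = 172.7 μs.

172.7 μs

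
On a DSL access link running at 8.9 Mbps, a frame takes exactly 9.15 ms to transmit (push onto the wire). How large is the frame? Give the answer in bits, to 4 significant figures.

L = R × t_tx = 8900000 b/s × 0.00915 s = 81435 bits.

81440 bits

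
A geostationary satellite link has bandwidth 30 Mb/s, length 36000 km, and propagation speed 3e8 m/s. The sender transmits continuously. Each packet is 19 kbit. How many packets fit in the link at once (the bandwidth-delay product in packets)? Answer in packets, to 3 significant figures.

189 packets

Propagation delay = 36000000 / 300000000 = 0.12 s.
BDP = R × t_prop = 30000000 × 0.12 = 3600000 bits.
In packets of 19000 bits: 189 packets.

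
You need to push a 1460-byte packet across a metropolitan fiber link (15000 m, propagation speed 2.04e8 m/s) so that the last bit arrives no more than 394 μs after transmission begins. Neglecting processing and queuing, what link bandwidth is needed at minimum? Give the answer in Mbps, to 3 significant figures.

L = 11680 bits.
Propagation delay = 15000 / 204000000 = 73.5294 μs.
Transmission budget = 394 − 73.5294 = 320.471 μs.
R ≥ L / t_tx = 11680 bits / 0.000320471 s = 36.4 Mbps.

36.4 Mbps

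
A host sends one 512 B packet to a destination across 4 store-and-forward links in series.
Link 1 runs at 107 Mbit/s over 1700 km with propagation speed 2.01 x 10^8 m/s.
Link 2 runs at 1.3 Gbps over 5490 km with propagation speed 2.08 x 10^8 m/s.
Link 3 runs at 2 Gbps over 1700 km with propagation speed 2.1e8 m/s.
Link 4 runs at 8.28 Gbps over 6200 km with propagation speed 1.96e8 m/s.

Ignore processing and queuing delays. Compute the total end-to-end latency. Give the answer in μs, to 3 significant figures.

74600 μs

L = 512 × 8 = 4096 bits.
Transmission delays (L/R per hop): 38.2804, 3.15077, 2.048, 0.494686 μs; sum = 43.9738 μs.
Propagation delays (d/s per hop): 8457.71, 26394.2, 8095.24, 31632.7 μs; sum = 74579.8 μs.
End-to-end = 74600 μs.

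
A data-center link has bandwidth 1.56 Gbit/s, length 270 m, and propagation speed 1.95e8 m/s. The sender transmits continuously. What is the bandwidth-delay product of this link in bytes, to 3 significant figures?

270 bytes

Propagation delay = 270 / 195000000 = 1.38462e-06 s.
BDP = R × t_prop = 1560000000 × 1.38462e-06 = 2160 bits.
In bytes: 2160/8 = 270 bytes.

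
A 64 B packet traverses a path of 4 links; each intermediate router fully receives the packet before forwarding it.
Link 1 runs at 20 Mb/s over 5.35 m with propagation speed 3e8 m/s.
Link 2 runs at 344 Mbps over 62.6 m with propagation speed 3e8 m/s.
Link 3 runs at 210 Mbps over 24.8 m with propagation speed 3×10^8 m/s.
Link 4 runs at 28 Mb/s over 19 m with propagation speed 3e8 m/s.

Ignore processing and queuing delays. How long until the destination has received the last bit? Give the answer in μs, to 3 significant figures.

L = 64 × 8 = 512 bits.
Transmission delays (L/R per hop): 25.6, 1.48837, 2.4381, 18.2857 μs; sum = 47.8122 μs.
Propagation delays (d/s per hop): 0.0178333, 0.208667, 0.0826667, 0.0633333 μs; sum = 0.3725 μs.
End-to-end = 48.2 μs.

48.2 μs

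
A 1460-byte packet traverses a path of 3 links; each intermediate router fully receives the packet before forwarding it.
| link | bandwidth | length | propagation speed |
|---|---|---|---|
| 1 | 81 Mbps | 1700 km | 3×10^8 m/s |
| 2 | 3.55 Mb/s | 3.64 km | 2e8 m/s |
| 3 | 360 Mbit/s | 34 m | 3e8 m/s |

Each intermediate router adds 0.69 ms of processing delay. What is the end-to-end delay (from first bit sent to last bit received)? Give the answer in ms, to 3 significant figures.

L = 1460 × 8 = 11680 bits.
Transmission delays (L/R per hop): 0.144198, 3.29014, 0.0324444 ms; sum = 3.46678 ms.
Propagation delays (d/s per hop): 5.66667, 0.0182, 0.000113333 ms; sum = 5.68498 ms.
Processing at 2 router(s): 2 × 0.69 ms = 1.38 ms.
End-to-end = 10.5 ms.

10.5 ms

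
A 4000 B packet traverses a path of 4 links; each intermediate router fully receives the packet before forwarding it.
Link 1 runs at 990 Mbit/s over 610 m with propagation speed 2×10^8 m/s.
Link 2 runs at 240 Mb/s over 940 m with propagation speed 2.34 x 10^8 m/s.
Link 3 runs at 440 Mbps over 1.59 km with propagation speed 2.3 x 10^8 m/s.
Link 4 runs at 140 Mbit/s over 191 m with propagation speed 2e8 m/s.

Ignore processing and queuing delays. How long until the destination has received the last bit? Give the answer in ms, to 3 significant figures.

0.482 ms

L = 4000 × 8 = 32000 bits.
Transmission delays (L/R per hop): 0.0323232, 0.133333, 0.0727273, 0.228571 ms; sum = 0.466955 ms.
Propagation delays (d/s per hop): 0.00305, 0.00401709, 0.00691304, 0.000955 ms; sum = 0.0149351 ms.
End-to-end = 0.482 ms.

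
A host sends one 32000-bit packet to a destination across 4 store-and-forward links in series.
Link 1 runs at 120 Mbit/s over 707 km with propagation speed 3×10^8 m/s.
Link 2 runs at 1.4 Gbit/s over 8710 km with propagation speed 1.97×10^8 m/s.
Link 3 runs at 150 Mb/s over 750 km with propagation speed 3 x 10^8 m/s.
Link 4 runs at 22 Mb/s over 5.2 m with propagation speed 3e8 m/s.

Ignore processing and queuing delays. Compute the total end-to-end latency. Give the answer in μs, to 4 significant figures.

51030 μs

Transmission delays (L/R per hop): 266.667, 22.8571, 213.333, 1454.55 μs; sum = 1957.4 μs.
Propagation delays (d/s per hop): 2356.67, 44213.2, 2500, 0.0173333 μs; sum = 49069.9 μs.
End-to-end = 51030 μs.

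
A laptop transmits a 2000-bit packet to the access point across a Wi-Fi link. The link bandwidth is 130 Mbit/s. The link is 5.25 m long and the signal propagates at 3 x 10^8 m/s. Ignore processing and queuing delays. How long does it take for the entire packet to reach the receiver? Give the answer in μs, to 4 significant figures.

Transmission delay = L/R = 2000 / 130000000 = 15.3846 μs.
Propagation delay = d/s = 5.25 m / 300000000 m/s = 0.0175 μs.
Total = 15.40 μs.

15.40 μs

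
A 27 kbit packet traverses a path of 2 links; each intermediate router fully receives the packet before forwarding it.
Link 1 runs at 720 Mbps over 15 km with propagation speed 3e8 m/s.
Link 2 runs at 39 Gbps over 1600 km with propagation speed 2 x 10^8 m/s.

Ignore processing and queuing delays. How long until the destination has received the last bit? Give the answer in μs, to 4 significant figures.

L = 27000 bits.
Transmission delays (L/R per hop): 37.5, 0.692308 μs; sum = 38.1923 μs.
Propagation delays (d/s per hop): 50, 8000 μs; sum = 8050 μs.
End-to-end = 8088 μs.

8088 μs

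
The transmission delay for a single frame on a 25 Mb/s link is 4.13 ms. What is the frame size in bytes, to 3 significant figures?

L = R × t_tx = 25000000 b/s × 0.00413 s = 103250 bits.
In bytes: 103250 / 8 = 12900 bytes.

12900 bytes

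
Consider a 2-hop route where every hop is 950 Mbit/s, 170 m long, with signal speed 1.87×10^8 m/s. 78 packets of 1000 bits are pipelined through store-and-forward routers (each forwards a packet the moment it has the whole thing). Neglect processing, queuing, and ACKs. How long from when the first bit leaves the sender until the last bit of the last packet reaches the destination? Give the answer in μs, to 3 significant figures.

85.0 μs

Per-hop transmission t_tx = L/R = 1000/950000000 = 1.05263 μs.
Per-hop propagation t_prop = 170/187000000 = 0.909091 μs.
Pipeline fill: first packet needs 2·t_tx to clear all hops; remaining 77 packets each add one t_tx.
Total = (2+78-1)·t_tx + 2·t_prop = 79·1.05263 + 2·0.909091 = 85.0 μs.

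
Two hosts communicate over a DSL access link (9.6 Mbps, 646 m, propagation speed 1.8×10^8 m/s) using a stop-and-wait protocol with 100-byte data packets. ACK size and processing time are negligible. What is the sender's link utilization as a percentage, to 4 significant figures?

92.07 %

t_tx = L/R = 800/9600000 = 8.33333e-05 s.
t_prop = 646/180000000 = 3.58889e-06 s; RTT = 7.17778e-06 s.
Cycle = t_tx + RTT = 9.05111e-05 s.
Utilization = t_tx / cycle = 8.33333e-05/9.05111e-05 = 92.07 %.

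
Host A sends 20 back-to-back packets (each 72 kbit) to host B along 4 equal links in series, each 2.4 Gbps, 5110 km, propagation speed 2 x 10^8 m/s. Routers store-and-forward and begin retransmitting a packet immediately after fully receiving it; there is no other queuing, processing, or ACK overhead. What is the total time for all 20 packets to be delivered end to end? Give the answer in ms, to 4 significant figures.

102.9 ms

Per-hop transmission t_tx = L/R = 72000/2400000000 = 0.03 ms.
Per-hop propagation t_prop = 5110000/200000000 = 25.55 ms.
Pipeline fill: first packet needs 4·t_tx to clear all hops; remaining 19 packets each add one t_tx.
Total = (4+20-1)·t_tx + 4·t_prop = 23·0.03 + 4·25.55 = 102.9 ms.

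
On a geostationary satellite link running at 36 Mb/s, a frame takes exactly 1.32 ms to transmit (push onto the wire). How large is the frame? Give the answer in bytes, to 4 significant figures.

5940 bytes

L = R × t_tx = 36000000 b/s × 0.00132 s = 47520 bits.
In bytes: 47520 / 8 = 5940 bytes.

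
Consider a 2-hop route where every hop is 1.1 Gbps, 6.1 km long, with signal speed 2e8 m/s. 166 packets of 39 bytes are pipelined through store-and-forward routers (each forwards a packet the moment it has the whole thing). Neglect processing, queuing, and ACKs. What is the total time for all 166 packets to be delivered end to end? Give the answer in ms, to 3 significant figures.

Per-hop transmission t_tx = L/R = 312/1100000000 = 0.000283636 ms.
Per-hop propagation t_prop = 6100/200000000 = 0.0305 ms.
Pipeline fill: first packet needs 2·t_tx to clear all hops; remaining 165 packets each add one t_tx.
Total = (2+166-1)·t_tx + 2·t_prop = 167·0.000283636 + 2·0.0305 = 0.108 ms.

0.108 ms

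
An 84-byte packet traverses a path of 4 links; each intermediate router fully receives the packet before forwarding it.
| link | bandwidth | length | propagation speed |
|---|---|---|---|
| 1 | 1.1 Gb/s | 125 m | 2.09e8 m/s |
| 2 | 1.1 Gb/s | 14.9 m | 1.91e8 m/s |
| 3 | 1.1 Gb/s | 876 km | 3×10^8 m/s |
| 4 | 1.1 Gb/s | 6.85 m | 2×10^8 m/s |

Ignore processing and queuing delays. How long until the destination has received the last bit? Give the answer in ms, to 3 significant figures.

2.92 ms

L = 84 × 8 = 672 bits.
Transmission delay per hop = L/R = 672/1100000000 = 0.000610909 ms; 4 hops → 0.00244364 ms.
Propagation delays (d/s per hop): 0.000598086, 7.80105e-05, 2.92, 3.425e-05 ms; sum = 2.92071 ms.
End-to-end = 2.92 ms.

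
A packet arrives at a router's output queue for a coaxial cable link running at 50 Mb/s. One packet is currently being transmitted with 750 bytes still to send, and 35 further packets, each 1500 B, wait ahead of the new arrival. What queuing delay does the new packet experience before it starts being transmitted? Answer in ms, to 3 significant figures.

Each queued packet: L/R = 12000/50000000 = 0.24 ms.
35 queued → 8.4 ms.
Plus remaining 6000 bits of current packet: 0.12 ms.
Queuing delay = 8.52 ms.

8.52 ms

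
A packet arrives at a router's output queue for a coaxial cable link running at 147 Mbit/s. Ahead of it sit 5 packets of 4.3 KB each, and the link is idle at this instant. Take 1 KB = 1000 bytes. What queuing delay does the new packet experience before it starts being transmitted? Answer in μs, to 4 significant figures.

1170 μs

Each queued packet: L/R = 34400/147000000 = 234.014 μs.
5 queued → 1170.07 μs.
Queuing delay = 1170 μs.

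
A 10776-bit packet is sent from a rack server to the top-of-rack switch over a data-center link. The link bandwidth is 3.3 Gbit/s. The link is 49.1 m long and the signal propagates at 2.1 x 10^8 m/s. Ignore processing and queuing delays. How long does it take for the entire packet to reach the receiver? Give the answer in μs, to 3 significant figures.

Transmission delay = L/R = 10776 / 3300000000 = 3.26545 μs.
Propagation delay = d/s = 49.1 m / 210000000 m/s = 0.23381 μs.
Total = 3.50 μs.

3.50 μs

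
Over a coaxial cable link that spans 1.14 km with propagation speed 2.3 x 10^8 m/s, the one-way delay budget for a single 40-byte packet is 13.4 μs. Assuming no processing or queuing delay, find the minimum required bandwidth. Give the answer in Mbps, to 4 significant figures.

L = 320 bits.
Propagation delay = 1140 / 2.3e+08 = 4.95652 μs.
Transmission budget = 13.4 − 4.95652 = 8.44348 μs.
R ≥ L / t_tx = 320 bits / 8.44348e-06 s = 37.90 Mbps.

37.90 Mbps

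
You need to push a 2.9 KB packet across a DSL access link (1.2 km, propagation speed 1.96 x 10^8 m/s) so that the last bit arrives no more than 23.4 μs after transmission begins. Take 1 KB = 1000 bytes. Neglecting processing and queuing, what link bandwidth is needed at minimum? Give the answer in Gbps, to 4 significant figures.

1.343 Gbps

L = 23200 bits.
Propagation delay = 1200 / 196000000 = 6.12245 μs.
Transmission budget = 23.4 − 6.12245 = 17.2776 μs.
R ≥ L / t_tx = 23200 bits / 1.72776e-05 s = 1.343 Gbps.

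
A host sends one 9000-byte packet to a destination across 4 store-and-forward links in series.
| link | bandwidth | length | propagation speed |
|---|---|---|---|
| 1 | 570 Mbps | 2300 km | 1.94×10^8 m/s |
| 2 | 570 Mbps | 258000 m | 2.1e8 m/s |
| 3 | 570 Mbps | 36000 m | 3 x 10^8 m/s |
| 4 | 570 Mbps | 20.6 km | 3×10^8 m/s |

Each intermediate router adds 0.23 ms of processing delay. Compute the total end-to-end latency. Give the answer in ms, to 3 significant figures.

L = 9000 × 8 = 72000 bits.
Transmission delay per hop = L/R = 72000/570000000 = 0.126316 ms; 4 hops → 0.505263 ms.
Propagation delays (d/s per hop): 11.8557, 1.22857, 0.12, 0.0686667 ms; sum = 13.2729 ms.
Processing at 3 router(s): 3 × 0.23 ms = 0.69 ms.
End-to-end = 14.5 ms.

14.5 ms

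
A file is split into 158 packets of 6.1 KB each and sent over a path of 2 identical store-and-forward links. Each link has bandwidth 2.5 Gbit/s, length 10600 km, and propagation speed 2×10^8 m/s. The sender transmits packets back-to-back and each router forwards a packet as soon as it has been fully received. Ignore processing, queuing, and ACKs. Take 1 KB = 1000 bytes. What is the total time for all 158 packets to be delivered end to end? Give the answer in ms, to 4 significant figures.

109.1 ms

Per-hop transmission t_tx = L/R = 48800/2500000000 = 0.01952 ms.
Per-hop propagation t_prop = 10600000/200000000 = 53 ms.
Pipeline fill: first packet needs 2·t_tx to clear all hops; remaining 157 packets each add one t_tx.
Total = (2+158-1)·t_tx + 2·t_prop = 159·0.01952 + 2·53 = 109.1 ms.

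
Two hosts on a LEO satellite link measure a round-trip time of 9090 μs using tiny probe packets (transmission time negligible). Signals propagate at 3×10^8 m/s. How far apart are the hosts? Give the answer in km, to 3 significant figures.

1360 km

One-way propagation = RTT/2 = 4545 μs.
d = s × t = 300000000 × 0.004545 = 1360 km.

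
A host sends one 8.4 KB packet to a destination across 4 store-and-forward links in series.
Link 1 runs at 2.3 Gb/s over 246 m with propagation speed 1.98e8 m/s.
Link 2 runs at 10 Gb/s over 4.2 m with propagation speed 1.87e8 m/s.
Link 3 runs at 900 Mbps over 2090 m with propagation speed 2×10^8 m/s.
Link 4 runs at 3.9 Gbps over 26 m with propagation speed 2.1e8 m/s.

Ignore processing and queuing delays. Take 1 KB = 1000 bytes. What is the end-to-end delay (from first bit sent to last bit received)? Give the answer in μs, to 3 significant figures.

L = 67200 bits.
Transmission delays (L/R per hop): 29.2174, 6.72, 74.6667, 17.2308 μs; sum = 127.835 μs.
Propagation delays (d/s per hop): 1.24242, 0.0224599, 10.45, 0.12381 μs; sum = 11.8387 μs.
End-to-end = 140 μs.

140 μs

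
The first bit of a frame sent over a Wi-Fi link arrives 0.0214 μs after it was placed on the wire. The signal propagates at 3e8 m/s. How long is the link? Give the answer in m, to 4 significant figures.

d = s × t_prop = 300000000 × 2.14e-08 = 6.420 m.

6.420 m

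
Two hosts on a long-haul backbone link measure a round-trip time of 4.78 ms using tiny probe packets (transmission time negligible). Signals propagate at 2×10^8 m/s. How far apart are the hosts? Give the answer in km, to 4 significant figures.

478.0 km

One-way propagation = RTT/2 = 2.39 ms.
d = s × t = 200000000 × 0.00239 = 478.0 km.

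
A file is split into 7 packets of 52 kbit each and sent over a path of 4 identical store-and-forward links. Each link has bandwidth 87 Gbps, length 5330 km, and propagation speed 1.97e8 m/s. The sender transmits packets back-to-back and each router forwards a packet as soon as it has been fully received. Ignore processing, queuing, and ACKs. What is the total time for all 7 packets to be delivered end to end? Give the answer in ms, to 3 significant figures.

108 ms

Per-hop transmission t_tx = L/R = 52000/87000000000 = 0.000597701 ms.
Per-hop propagation t_prop = 5330000/197000000 = 27.0558 ms.
Pipeline fill: first packet needs 4·t_tx to clear all hops; remaining 6 packets each add one t_tx.
Total = (4+7-1)·t_tx + 4·t_prop = 10·0.000597701 + 4·27.0558 = 108 ms.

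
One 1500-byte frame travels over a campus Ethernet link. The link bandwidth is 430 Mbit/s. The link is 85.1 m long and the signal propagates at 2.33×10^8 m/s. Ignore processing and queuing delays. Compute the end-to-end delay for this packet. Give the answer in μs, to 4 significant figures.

L = 1500 × 8 = 12000 bits.
Transmission delay = L/R = 12000 / 430000000 = 27.907 μs.
Propagation delay = d/s = 85.1 m / 233000000 m/s = 0.365236 μs.
Total = 28.27 μs.

28.27 μs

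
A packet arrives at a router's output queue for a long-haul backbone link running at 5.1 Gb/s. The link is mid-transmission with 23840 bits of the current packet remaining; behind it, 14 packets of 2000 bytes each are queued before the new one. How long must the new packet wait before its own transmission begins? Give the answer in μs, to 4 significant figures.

48.60 μs

Each queued packet: L/R = 16000/5100000000 = 3.13725 μs.
14 queued → 43.9216 μs.
Plus remaining 23840 bits of current packet: 4.67451 μs.
Queuing delay = 48.60 μs.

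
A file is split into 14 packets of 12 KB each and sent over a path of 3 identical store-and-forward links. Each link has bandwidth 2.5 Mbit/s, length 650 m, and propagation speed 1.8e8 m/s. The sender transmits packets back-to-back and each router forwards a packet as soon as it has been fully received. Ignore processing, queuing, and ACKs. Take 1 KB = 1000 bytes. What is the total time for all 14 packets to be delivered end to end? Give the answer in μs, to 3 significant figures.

614000 μs

Per-hop transmission t_tx = L/R = 96000/2500000 = 38400 μs.
Per-hop propagation t_prop = 650/180000000 = 3.61111 μs.
Pipeline fill: first packet needs 3·t_tx to clear all hops; remaining 13 packets each add one t_tx.
Total = (3+14-1)·t_tx + 3·t_prop = 16·38400 + 3·3.61111 = 614000 μs.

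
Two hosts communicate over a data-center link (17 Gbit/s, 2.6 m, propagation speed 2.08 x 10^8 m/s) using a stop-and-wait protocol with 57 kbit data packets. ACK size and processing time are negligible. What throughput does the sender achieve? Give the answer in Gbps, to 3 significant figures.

t_tx = L/R = 57000/17000000000 = 3.35294e-06 s.
t_prop = 2.6/208000000 = 1.25e-08 s; RTT = 2.5e-08 s.
Cycle = t_tx + RTT = 3.37794e-06 s.
Throughput = L / cycle = 57000 / 3.37794e-06 = 16.9 Gbps.

16.9 Gbps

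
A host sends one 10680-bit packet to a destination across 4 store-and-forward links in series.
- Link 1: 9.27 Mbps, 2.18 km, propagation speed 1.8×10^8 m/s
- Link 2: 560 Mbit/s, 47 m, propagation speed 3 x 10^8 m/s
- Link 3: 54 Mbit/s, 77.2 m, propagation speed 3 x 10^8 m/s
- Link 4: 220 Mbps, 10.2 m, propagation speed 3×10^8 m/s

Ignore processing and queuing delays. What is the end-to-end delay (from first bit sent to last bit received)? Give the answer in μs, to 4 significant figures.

Transmission delays (L/R per hop): 1152.1, 19.0714, 197.778, 48.5455 μs; sum = 1417.5 μs.
Propagation delays (d/s per hop): 12.1111, 0.156667, 0.257333, 0.034 μs; sum = 12.5591 μs.
End-to-end = 1430 μs.

1430 μs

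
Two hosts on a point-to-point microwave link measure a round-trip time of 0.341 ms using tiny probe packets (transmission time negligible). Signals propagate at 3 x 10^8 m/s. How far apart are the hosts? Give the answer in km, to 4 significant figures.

One-way propagation = RTT/2 = 0.1705 ms.
d = s × t = 300000000 × 0.0001705 = 51.15 km.

51.15 km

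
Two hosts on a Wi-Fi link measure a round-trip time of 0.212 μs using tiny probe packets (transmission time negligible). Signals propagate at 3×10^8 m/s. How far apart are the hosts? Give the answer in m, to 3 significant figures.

One-way propagation = RTT/2 = 0.106 μs.
d = s × t = 300000000 × 1.06e-07 = 31.8 m.

31.8 m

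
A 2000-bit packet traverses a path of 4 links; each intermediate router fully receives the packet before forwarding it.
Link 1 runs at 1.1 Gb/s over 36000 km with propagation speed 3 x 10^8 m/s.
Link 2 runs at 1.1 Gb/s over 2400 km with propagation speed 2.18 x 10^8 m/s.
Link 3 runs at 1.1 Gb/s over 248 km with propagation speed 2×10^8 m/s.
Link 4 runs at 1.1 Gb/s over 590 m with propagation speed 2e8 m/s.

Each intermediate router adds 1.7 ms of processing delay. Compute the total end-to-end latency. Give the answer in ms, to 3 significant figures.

Transmission delay per hop = L/R = 2000/1100000000 = 0.00181818 ms; 4 hops → 0.00727273 ms.
Propagation delays (d/s per hop): 120, 11.0092, 1.24, 0.00295 ms; sum = 132.252 ms.
Processing at 3 router(s): 3 × 1.7 ms = 5.1 ms.
End-to-end = 137 ms.

137 ms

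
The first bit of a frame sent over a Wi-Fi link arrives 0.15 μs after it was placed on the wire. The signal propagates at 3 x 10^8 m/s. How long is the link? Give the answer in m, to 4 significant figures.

d = s × t_prop = 300000000 × 1.5e-07 = 45.00 m.

45.00 m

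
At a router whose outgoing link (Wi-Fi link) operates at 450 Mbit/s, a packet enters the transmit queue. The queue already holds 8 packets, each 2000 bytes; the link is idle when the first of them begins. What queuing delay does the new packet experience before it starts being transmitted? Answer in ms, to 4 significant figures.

Each queued packet: L/R = 16000/450000000 = 0.0355556 ms.
8 queued → 0.284444 ms.
Queuing delay = 0.2844 ms.

0.2844 ms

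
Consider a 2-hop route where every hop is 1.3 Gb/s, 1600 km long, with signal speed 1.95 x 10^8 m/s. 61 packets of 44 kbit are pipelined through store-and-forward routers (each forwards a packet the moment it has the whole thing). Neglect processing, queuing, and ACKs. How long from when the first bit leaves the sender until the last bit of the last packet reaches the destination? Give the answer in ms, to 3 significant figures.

Per-hop transmission t_tx = L/R = 44000/1300000000 = 0.0338462 ms.
Per-hop propagation t_prop = 1600000/195000000 = 8.20513 ms.
Pipeline fill: first packet needs 2·t_tx to clear all hops; remaining 60 packets each add one t_tx.
Total = (2+61-1)·t_tx + 2·t_prop = 62·0.0338462 + 2·8.20513 = 18.5 ms.

18.5 ms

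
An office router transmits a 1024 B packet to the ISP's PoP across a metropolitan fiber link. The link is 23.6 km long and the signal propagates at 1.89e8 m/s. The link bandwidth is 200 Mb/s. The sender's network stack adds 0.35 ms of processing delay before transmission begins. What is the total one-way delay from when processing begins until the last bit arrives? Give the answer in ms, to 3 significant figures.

L = 1024 × 8 = 8192 bits.
Transmission delay = L/R = 8192 / 200000000 = 0.04096 ms.
Propagation delay = d/s = 23600 m / 189000000 m/s = 0.124868 ms.
Plus processing delay 0.35 ms = 0.35 ms.
Total = 0.516 ms.

0.516 ms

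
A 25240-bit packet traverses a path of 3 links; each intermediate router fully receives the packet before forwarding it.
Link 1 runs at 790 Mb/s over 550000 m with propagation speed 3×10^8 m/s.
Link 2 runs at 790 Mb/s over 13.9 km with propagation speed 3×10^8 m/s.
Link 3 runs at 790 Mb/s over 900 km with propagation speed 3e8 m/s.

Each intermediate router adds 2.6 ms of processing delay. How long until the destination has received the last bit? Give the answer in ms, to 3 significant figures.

10.2 ms

Transmission delay per hop = L/R = 25240/790000000 = 0.0319494 ms; 3 hops → 0.0958481 ms.
Propagation delays (d/s per hop): 1.83333, 0.0463333, 3 ms; sum = 4.87967 ms.
Processing at 2 router(s): 2 × 2.6 ms = 5.2 ms.
End-to-end = 10.2 ms.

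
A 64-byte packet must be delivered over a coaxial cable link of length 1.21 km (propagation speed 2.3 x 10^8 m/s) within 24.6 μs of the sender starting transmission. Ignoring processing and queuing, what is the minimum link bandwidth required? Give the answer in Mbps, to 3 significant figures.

26.5 Mbps

L = 512 bits.
Propagation delay = 1210 / 2.3e+08 = 5.26087 μs.
Transmission budget = 24.6 − 5.26087 = 19.3391 μs.
R ≥ L / t_tx = 512 bits / 1.93391e-05 s = 26.5 Mbps.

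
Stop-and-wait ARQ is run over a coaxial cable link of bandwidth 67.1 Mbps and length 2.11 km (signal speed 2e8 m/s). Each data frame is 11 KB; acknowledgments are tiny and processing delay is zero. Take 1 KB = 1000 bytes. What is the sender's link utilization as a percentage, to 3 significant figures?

98.4 %

t_tx = L/R = 88000/6.71e+07 = 0.00131148 s.
t_prop = 2110/200000000 = 1.055e-05 s; RTT = 2.11e-05 s.
Cycle = t_tx + RTT = 0.00133258 s.
Utilization = t_tx / cycle = 0.00131148/0.00133258 = 98.4 %.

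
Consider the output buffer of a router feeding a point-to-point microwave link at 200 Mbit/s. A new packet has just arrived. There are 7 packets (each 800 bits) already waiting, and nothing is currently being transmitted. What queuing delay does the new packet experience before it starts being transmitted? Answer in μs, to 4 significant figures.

Each queued packet: L/R = 800/200000000 = 4 μs.
7 queued → 28 μs.
Queuing delay = 28.00 μs.

28.00 μs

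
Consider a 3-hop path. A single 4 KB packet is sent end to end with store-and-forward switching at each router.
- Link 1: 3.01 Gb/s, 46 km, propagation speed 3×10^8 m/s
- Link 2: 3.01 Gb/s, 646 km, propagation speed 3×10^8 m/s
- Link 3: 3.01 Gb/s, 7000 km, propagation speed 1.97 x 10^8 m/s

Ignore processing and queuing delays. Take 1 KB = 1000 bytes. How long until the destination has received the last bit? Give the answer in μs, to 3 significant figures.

L = 32000 bits.
Transmission delay per hop = L/R = 32000/3010000000 = 10.6312 μs; 3 hops → 31.8937 μs.
Propagation delays (d/s per hop): 153.333, 2153.33, 35533 μs; sum = 37839.7 μs.
End-to-end = 37900 μs.

37900 μs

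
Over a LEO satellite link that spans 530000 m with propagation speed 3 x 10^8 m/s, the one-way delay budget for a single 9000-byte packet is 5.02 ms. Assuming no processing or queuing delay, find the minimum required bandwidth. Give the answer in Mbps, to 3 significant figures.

L = 72000 bits.
Propagation delay = 530000 / 300000000 = 1.76667 ms.
Transmission budget = 5.02 − 1.76667 = 3.25333 ms.
R ≥ L / t_tx = 72000 bits / 0.00325333 s = 22.1 Mbps.

22.1 Mbps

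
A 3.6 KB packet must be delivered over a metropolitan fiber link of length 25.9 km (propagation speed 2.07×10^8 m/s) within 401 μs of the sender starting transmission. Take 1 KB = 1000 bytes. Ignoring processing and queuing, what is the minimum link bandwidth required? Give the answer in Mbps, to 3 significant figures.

L = 28800 bits.
Propagation delay = 25900 / 2.07e+08 = 125.121 μs.
Transmission budget = 401 − 125.121 = 275.879 μs.
R ≥ L / t_tx = 28800 bits / 0.000275879 s = 104 Mbps.

104 Mbps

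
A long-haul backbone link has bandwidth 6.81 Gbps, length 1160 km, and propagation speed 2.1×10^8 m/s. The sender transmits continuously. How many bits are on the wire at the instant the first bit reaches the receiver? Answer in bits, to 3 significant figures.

37600000 bits

Propagation delay = 1160000 / 210000000 = 0.00552381 s.
BDP = R × t_prop = 6810000000 × 0.00552381 = 37617100 bits.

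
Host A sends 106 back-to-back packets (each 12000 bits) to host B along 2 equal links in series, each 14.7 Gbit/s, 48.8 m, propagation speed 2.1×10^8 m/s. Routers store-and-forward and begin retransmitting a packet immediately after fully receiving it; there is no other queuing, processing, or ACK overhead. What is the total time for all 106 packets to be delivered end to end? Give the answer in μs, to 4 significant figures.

Per-hop transmission t_tx = L/R = 12000/14700000000 = 0.816327 μs.
Per-hop propagation t_prop = 48.8/210000000 = 0.232381 μs.
Pipeline fill: first packet needs 2·t_tx to clear all hops; remaining 105 packets each add one t_tx.
Total = (2+106-1)·t_tx + 2·t_prop = 107·0.816327 + 2·0.232381 = 87.81 μs.

87.81 μs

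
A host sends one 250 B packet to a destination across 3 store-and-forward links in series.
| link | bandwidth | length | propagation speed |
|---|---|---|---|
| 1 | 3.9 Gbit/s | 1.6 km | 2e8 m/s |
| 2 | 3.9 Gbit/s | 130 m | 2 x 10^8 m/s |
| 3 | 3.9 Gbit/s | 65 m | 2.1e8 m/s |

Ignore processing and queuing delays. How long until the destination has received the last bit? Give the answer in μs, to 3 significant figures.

L = 250 × 8 = 2000 bits.
Transmission delay per hop = L/R = 2000/3900000000 = 0.512821 μs; 3 hops → 1.53846 μs.
Propagation delays (d/s per hop): 8, 0.65, 0.309524 μs; sum = 8.95952 μs.
End-to-end = 10.5 μs.

10.5 μs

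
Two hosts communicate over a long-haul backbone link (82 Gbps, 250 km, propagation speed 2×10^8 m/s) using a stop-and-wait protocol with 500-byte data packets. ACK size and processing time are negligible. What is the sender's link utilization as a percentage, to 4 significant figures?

t_tx = L/R = 4000/82000000000 = 4.87805e-08 s.
t_prop = 250000/200000000 = 0.00125 s; RTT = 0.0025 s.
Cycle = t_tx + RTT = 0.00250005 s.
Utilization = t_tx / cycle = 4.87805e-08/0.00250005 = 0.001951 %.

0.001951 %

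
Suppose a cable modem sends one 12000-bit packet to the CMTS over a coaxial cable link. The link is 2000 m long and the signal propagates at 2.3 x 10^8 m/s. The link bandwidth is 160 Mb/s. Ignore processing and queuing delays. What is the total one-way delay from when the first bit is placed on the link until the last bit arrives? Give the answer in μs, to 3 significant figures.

Transmission delay = L/R = 12000 / 160000000 = 75 μs.
Propagation delay = d/s = 2000 m / 2.3e+08 m/s = 8.69565 μs.
Total = 83.7 μs.

83.7 μs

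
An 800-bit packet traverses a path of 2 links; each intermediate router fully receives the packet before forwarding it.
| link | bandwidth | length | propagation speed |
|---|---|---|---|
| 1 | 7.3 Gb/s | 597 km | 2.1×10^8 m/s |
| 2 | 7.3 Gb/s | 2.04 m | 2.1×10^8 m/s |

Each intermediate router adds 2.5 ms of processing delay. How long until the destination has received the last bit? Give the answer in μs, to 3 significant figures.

Transmission delay per hop = L/R = 800/7300000000 = 0.109589 μs; 2 hops → 0.219178 μs.
Propagation delays (d/s per hop): 2842.86, 0.00971429 μs; sum = 2842.87 μs.
Processing at 1 router(s): 1 × 2.5 ms = 2500 μs.
End-to-end = 5340 μs.

5340 μs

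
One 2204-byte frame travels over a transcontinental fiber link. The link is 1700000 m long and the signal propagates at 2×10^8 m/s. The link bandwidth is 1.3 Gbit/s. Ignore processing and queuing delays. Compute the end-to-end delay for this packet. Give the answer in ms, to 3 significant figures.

L = 2204 × 8 = 17632 bits.
Transmission delay = L/R = 17632 / 1300000000 = 0.0135631 ms.
Propagation delay = d/s = 1700000 m / 200000000 m/s = 8.5 ms.
Total = 8.51 ms.

8.51 ms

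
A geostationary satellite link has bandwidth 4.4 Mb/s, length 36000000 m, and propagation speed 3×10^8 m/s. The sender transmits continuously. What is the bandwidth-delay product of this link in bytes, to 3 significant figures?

66000 bytes

Propagation delay = 36000000 / 300000000 = 0.12 s.
BDP = R × t_prop = 4400000 × 0.12 = 528000 bits.
In bytes: 528000/8 = 66000 bytes.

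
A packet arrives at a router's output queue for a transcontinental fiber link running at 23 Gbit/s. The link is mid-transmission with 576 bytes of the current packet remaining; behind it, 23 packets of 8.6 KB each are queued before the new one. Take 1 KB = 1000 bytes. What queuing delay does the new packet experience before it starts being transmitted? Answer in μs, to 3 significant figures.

69.0 μs

Each queued packet: L/R = 68800/23000000000 = 2.9913 μs.
23 queued → 68.8 μs.
Plus remaining 4608 bits of current packet: 0.200348 μs.
Queuing delay = 69.0 μs.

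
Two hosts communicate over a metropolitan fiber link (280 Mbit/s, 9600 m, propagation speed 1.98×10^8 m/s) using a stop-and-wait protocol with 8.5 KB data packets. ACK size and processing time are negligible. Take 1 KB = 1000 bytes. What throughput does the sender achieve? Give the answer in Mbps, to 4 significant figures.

200.1 Mbps

t_tx = L/R = 68000/280000000 = 0.000242857 s.
t_prop = 9600/198000000 = 4.84848e-05 s; RTT = 9.69697e-05 s.
Cycle = t_tx + RTT = 0.000339827 s.
Throughput = L / cycle = 68000 / 0.000339827 = 200.1 Mbps.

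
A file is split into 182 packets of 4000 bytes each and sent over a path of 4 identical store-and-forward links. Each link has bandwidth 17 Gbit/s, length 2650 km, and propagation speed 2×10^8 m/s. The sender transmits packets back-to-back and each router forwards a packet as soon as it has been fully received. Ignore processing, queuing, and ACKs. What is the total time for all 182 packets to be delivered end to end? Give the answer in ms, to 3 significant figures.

Per-hop transmission t_tx = L/R = 32000/17000000000 = 0.00188235 ms.
Per-hop propagation t_prop = 2650000/200000000 = 13.25 ms.
Pipeline fill: first packet needs 4·t_tx to clear all hops; remaining 181 packets each add one t_tx.
Total = (4+182-1)·t_tx + 4·t_prop = 185·0.00188235 + 4·13.25 = 53.3 ms.

53.3 ms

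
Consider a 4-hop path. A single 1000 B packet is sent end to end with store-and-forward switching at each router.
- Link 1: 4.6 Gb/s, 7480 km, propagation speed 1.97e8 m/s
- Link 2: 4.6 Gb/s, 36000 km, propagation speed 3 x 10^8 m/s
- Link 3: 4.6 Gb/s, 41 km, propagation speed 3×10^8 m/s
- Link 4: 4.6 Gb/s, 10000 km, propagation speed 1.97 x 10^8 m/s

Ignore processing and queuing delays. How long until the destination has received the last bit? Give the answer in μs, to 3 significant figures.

209000 μs

L = 1000 × 8 = 8000 bits.
Transmission delay per hop = L/R = 8000/4600000000 = 1.73913 μs; 4 hops → 6.95652 μs.
Propagation delays (d/s per hop): 37969.5, 120000, 136.667, 50761.4 μs; sum = 208868 μs.
End-to-end = 209000 μs.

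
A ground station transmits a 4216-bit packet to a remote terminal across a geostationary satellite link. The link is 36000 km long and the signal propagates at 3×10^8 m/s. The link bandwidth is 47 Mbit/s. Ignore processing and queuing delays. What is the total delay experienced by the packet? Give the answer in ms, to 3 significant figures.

Transmission delay = L/R = 4216 / 47000000 = 0.0897021 ms.
Propagation delay = d/s = 36000000 m / 300000000 m/s = 120 ms.
Total = 120 ms.

120 ms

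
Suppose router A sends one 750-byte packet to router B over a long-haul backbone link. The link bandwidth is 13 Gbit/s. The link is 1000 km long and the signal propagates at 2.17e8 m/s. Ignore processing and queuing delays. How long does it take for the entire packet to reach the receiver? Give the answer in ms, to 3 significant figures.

4.61 ms

L = 750 × 8 = 6000 bits.
Transmission delay = L/R = 6000 / 13000000000 = 0.000461538 ms.
Propagation delay = d/s = 1000000 m / 217000000 m/s = 4.60829 ms.
Total = 4.61 ms.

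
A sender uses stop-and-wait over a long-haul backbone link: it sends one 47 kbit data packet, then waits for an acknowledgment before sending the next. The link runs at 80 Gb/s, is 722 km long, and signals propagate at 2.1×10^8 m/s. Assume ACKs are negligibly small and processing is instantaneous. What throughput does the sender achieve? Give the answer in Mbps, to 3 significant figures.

6.83 Mbps

t_tx = L/R = 47000/80000000000 = 5.875e-07 s.
t_prop = 722000/210000000 = 0.0034381 s; RTT = 0.00687619 s.
Cycle = t_tx + RTT = 0.00687678 s.
Throughput = L / cycle = 47000 / 0.00687678 = 6.83 Mbps.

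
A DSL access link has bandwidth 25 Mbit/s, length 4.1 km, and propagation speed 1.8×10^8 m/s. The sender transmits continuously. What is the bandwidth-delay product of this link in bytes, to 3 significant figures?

Propagation delay = 4100 / 180000000 = 2.27778e-05 s.
BDP = R × t_prop = 25000000 × 2.27778e-05 = 569.444 bits.
In bytes: 569.444/8 = 71.2 bytes.

71.2 bytes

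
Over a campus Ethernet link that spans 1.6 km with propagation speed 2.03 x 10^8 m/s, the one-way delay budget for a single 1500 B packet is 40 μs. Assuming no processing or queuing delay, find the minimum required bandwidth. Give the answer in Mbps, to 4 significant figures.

L = 12000 bits.
Propagation delay = 1600 / 2.03e+08 = 7.88177 μs.
Transmission budget = 40 − 7.88177 = 32.1182 μs.
R ≥ L / t_tx = 12000 bits / 3.21182e-05 s = 373.6 Mbps.

373.6 Mbps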